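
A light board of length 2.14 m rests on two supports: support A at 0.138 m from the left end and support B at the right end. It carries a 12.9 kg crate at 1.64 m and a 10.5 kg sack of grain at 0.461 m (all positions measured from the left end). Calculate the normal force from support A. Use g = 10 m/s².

About support B:
Crate: 12.9 × 10 = 129 N down at 1.64 m → arm 0.5 m, τ = 129 × 0.5 = 64.5 N·m counterclockwise.
Sack of grain: 10.5 × 10 = 105 N down at 0.461 m → arm 1.679 m, τ = 105 × 1.679 = 176.3 N·m counterclockwise.
Net load moment about support B = 240.8 N·m counterclockwise.
Reaction R at support A is upward at 0.138 m, arm 2.002 m → moment R × 2.002 clockwise.
Setting net torque to zero: R × 2.002 = 240.8 → R = 120 N.

R_A ≈ 120 N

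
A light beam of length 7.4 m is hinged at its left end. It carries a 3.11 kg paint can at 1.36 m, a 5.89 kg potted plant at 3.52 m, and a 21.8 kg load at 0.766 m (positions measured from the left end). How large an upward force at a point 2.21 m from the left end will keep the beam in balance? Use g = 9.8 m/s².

Take moments about the left end.
Paint can: 3.11 × 9.8 = 30.48 N down at 1.36 m → arm 1.36 m, τ = 30.48 × 1.36 = 41.45 N·m clockwise.
Potted plant: 5.89 × 9.8 = 57.72 N down at 3.52 m → arm 3.52 m, τ = 57.72 × 3.52 = 203.2 N·m clockwise.
Load: 21.8 × 9.8 = 213.6 N down at 0.766 m → arm 0.766 m, τ = 213.6 × 0.766 = 163.6 N·m clockwise.
Net moment of the loads = 408.2 N·m clockwise.
The upward force F acts at a point 2.21 m from the left end, arm 2.21 m, giving F × 2.21 counterclockwise.
Balancing moments: F × 2.21 = 408.2, giving F = 408.2 / 2.21 = 185 N.

F ≈ 185 N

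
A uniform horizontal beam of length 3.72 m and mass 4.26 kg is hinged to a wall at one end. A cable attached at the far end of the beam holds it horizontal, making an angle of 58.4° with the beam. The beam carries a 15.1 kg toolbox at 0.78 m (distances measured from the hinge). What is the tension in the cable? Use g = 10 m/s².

T ≈ 62.2 N

Choose the hinge as the axis so the unknown hinge reaction has zero arm there.
Beam weight: 4.26 × 10 = 42.6 N down at 1.86 m → arm 1.86 m, τ = 42.6 × 1.86 = 79.24 N·m clockwise.
Toolbox: 15.1 × 10 = 151 N down at 0.78 m → arm 0.78 m, τ = 151 × 0.78 = 117.8 N·m clockwise.
Total clockwise load moment = 197 N·m.
The cable tension T acts at 3.72 m; only its component perpendicular to the beam, T sinθ, produces torque. sin 58.4° = 0.8517.
Setting net torque to zero: T × 3.72 × 0.8517 = 197 → T = 197 / 3.168 = 62.2 N.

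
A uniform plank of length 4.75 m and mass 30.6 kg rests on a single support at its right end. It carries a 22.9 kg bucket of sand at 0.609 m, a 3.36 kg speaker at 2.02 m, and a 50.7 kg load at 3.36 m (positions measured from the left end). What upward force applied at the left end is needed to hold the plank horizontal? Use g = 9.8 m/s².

F ≈ 510 N

Sum moments about the right end (the unknown pivot reaction has zero arm there).
Beam weight: 30.6 × 9.8 = 299.9 N down at 2.375 m → arm 2.375 m, τ = 299.9 × 2.375 = 712.3 N·m counterclockwise.
Bucket of sand: 22.9 × 9.8 = 224.4 N down at 0.609 m → arm 4.141 m, τ = 224.4 × 4.141 = 929.2 N·m counterclockwise.
Speaker: 3.36 × 9.8 = 32.93 N down at 2.02 m → arm 2.73 m, τ = 32.93 × 2.73 = 89.9 N·m counterclockwise.
Load: 50.7 × 9.8 = 496.9 N down at 3.36 m → arm 1.39 m, τ = 496.9 × 1.39 = 690.7 N·m counterclockwise.
Net moment of the loads = 2422 N·m counterclockwise.
The upward force F acts at the left end, arm 4.75 m, giving F × 4.75 clockwise.
For rotational equilibrium, F × 4.75 = 2422, so F = 2422 / 4.75 = 510 N.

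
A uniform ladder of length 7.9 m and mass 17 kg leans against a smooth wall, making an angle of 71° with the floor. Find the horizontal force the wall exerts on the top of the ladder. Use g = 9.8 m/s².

About the foot of the ladder:
Ladder weight 17×9.8 = 166.6 N acts at 3.95 m along the ladder; its horizontal arm is 3.95·cos71° = 1.286 m → τ = 214.2 N·m clockwise.
Wall normal N acts horizontally at the top; its moment arm is the height L sinθ = 7.9·sin71° = 7.47 m, counterclockwise.
Στ = 0 ⇒ N × 7.47 = 214.2 ⇒ N = 28.7 N.

N_wall ≈ 28.7 N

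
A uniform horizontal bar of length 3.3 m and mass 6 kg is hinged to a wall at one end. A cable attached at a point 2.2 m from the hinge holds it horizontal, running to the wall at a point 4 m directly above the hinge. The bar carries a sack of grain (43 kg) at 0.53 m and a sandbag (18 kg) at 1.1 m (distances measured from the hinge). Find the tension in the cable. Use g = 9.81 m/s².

Take moments about the hinge.
Beam weight: 6 × 9.81 = 58.86 N down at 1.65 m → arm 1.65 m, τ = 58.86 × 1.65 = 97.12 N·m clockwise.
Sack of grain: 43 × 9.81 = 421.8 N down at 0.53 m → arm 0.53 m, τ = 421.8 × 0.53 = 223.6 N·m clockwise.
Sandbag: 18 × 9.81 = 176.6 N down at 1.1 m → arm 1.1 m, τ = 176.6 × 1.1 = 194.3 N·m clockwise.
Total clockwise load moment = 515 N·m.
The cable tension T acts at 2.2 m; only its component perpendicular to the bar, T sinθ, produces torque. sinθ = h/√(h²+d²) = 4/√(4²+2.2²) = 0.8762.
Balancing moments: T × 2.2 × 0.8762 = 515, giving T = 515 / 1.928 = 267 N.

T ≈ 267 N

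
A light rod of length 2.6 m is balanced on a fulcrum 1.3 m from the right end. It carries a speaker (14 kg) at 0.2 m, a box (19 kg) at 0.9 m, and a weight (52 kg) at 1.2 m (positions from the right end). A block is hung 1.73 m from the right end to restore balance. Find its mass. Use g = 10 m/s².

m ≈ 65.6 kg

Choose the fulcrum (at 1.3 m from the right end) as the axis so the support reaction has zero arm there.
Speaker: 14 × 10 = 140 N down at 0.2 m → arm 1.1 m, τ = 140 × 1.1 = 154 N·m clockwise.
Box: 19 × 10 = 190 N down at 0.9 m → arm 0.4 m, τ = 190 × 0.4 = 76 N·m clockwise.
Weight: 52 × 10 = 520 N down at 1.2 m → arm 0.1 m, τ = 520 × 0.1 = 52 N·m clockwise.
Net moment of known loads = 282 N·m clockwise.
An unknown mass m at 1.73 m has arm 0.43 m; its moment is m·g·0.43 counterclockwise.
Στ = 0 ⇒ m × 10 × 0.43 = 282 ⇒ m = 282 / (10 × 0.43) = 65.6 kg.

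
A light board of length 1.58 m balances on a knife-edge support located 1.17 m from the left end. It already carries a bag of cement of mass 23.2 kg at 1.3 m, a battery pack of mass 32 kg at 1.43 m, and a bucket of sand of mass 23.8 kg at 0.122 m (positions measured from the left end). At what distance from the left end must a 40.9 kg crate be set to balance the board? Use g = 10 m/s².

Taking torques about the knife-edge support (at 1.17 m from the left end):
Bag of cement: 23.2 × 10 = 232 N down at 1.3 m → arm 0.13 m, τ = 232 × 0.13 = 30.16 N·m clockwise.
Battery pack: 32 × 10 = 320 N down at 1.43 m → arm 0.26 m, τ = 320 × 0.26 = 83.2 N·m clockwise.
Bucket of sand: 23.8 × 10 = 238 N down at 0.122 m → arm 1.048 m, τ = 238 × 1.048 = 249.4 N·m counterclockwise.
Net moment of existing loads = 136 N·m counterclockwise.
The crate weighs 40.9 × 10 = 409 N and must supply an equal clockwise moment, so its lever arm about the knife-edge support is 136 / 409 = 0.333 m.
That puts it at 1.17 + 0.333 = 1.5 m from the left end.

x ≈ 1.5 m from the left end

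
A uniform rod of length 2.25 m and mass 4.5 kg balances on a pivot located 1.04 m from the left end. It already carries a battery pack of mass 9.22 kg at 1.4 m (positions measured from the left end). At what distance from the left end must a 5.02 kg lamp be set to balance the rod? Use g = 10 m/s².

x ≈ 0.303 m from the left end

Take moments about the pivot (at 1.04 m from the left end).
Beam weight: 4.5 × 10 = 45 N down at 1.125 m → arm 0.085 m, τ = 45 × 0.085 = 3.825 N·m clockwise.
Battery pack: 9.22 × 10 = 92.2 N down at 1.4 m → arm 0.36 m, τ = 92.2 × 0.36 = 33.19 N·m clockwise.
Net moment of existing loads = 37.02 N·m clockwise.
The lamp weighs 5.02 × 10 = 50.2 N and must supply an equal counterclockwise moment, so its lever arm about the pivot is 37.02 / 50.2 = 0.737 m.
That puts it at 1.04 − 0.737 = 0.303 m from the left end.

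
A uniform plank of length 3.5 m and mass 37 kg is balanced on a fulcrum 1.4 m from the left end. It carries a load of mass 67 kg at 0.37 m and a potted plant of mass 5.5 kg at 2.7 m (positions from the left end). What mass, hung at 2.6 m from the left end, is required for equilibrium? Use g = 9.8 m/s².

m ≈ 40.8 kg

Take moments about the fulcrum (at 1.4 m from the left end).
Beam weight: 37 × 9.8 = 362.6 N down at 1.75 m → arm 0.35 m, τ = 362.6 × 0.35 = 126.9 N·m clockwise.
Load: 67 × 9.8 = 656.6 N down at 0.37 m → arm 1.03 m, τ = 656.6 × 1.03 = 676.3 N·m counterclockwise.
Potted plant: 5.5 × 9.8 = 53.9 N down at 2.7 m → arm 1.3 m, τ = 53.9 × 1.3 = 70.07 N·m clockwise.
Net moment of known loads = 479.3 N·m counterclockwise.
An unknown mass m at 2.6 m has arm 1.2 m; its moment is m·g·1.2 clockwise.
Στ = 0 ⇒ m × 9.8 × 1.2 = 479.3 ⇒ m = 479.3 / (9.8 × 1.2) = 40.8 kg.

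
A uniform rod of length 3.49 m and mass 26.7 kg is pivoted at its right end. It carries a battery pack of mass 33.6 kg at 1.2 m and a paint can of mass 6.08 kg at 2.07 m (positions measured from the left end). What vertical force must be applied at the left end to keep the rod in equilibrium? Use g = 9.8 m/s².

Sum moments about the right end (the unknown pivot reaction has zero arm there).
Beam weight: 26.7 × 9.8 = 261.7 N down at 1.745 m → arm 1.745 m, τ = 261.7 × 1.745 = 456.7 N·m counterclockwise.
Battery pack: 33.6 × 9.8 = 329.3 N down at 1.2 m → arm 2.29 m, τ = 329.3 × 2.29 = 754.1 N·m counterclockwise.
Paint can: 6.08 × 9.8 = 59.58 N down at 2.07 m → arm 1.42 m, τ = 59.58 × 1.42 = 84.6 N·m counterclockwise.
Net moment of the loads = 1295 N·m counterclockwise.
The upward force F acts at the left end, arm 3.49 m, giving F × 3.49 clockwise.
For rotational equilibrium, F × 3.49 = 1295, so F = 1295 / 3.49 = 371 N.

F ≈ 371 N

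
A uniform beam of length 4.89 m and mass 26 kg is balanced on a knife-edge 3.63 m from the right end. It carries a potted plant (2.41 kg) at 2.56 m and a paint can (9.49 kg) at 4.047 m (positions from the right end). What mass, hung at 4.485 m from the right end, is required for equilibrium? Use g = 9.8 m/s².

Take moments about the knife-edge (at 3.63 m from the right end).
Beam weight: 26 × 9.8 = 254.8 N down at 2.445 m → arm 1.185 m, τ = 254.8 × 1.185 = 301.9 N·m clockwise.
Potted plant: 2.41 × 9.8 = 23.62 N down at 2.56 m → arm 1.07 m, τ = 23.62 × 1.07 = 25.27 N·m clockwise.
Paint can: 9.49 × 9.8 = 93 N down at 4.047 m → arm 0.417 m, τ = 93 × 0.417 = 38.78 N·m counterclockwise.
Net moment of known loads = 288.4 N·m clockwise.
An unknown mass m at 4.485 m has arm 0.855 m; its moment is m·g·0.855 counterclockwise.
Setting net torque to zero: m × 9.8 × 0.855 = 288.4 → m = 288.4 / (9.8 × 0.855) = 34.4 kg.

m ≈ 34.4 kg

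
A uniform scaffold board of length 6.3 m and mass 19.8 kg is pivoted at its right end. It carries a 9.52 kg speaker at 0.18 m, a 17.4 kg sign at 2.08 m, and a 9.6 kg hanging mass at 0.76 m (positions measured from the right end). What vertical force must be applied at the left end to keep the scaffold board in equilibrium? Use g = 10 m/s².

F ≈ 171 N

Take moments about the right end.
Beam weight: 19.8 × 10 = 198 N down at 3.15 m → arm 3.15 m, τ = 198 × 3.15 = 623.7 N·m counterclockwise.
Speaker: 9.52 × 10 = 95.2 N down at 0.18 m → arm 0.18 m, τ = 95.2 × 0.18 = 17.14 N·m counterclockwise.
Sign: 17.4 × 10 = 174 N down at 2.08 m → arm 2.08 m, τ = 174 × 2.08 = 361.9 N·m counterclockwise.
Hanging mass: 9.6 × 10 = 96 N down at 0.76 m → arm 0.76 m, τ = 96 × 0.76 = 72.96 N·m counterclockwise.
Net moment of the loads = 1076 N·m counterclockwise.
The upward force F acts at the left end, arm 6.3 m, giving F × 6.3 clockwise.
Στ = 0 ⇒ F × 6.3 = 1076 ⇒ F = 1076 / 6.3 = 171 N.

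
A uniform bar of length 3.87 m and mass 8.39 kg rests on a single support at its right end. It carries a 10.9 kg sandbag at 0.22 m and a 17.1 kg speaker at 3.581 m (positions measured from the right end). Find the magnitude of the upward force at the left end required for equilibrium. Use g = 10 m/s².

F ≈ 206 N

About the right end:
Beam weight: 8.39 × 10 = 83.9 N down at 1.935 m → arm 1.935 m, τ = 83.9 × 1.935 = 162.3 N·m counterclockwise.
Sandbag: 10.9 × 10 = 109 N down at 0.22 m → arm 0.22 m, τ = 109 × 0.22 = 23.98 N·m counterclockwise.
Speaker: 17.1 × 10 = 171 N down at 3.581 m → arm 3.581 m, τ = 171 × 3.581 = 612.4 N·m counterclockwise.
Net moment of the loads = 798.7 N·m counterclockwise.
The upward force F acts at the left end, arm 3.87 m, giving F × 3.87 clockwise.
For rotational equilibrium, F × 3.87 = 798.7, so F = 798.7 / 3.87 = 206 N.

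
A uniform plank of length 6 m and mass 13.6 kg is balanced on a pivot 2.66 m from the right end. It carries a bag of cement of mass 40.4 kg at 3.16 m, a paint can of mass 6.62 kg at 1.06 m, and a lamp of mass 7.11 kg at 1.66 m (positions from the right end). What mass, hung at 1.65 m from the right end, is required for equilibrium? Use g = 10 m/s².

Sum moments about the pivot (at 2.66 m from the right end) (the support reaction has zero arm there).
Beam weight: 13.6 × 10 = 136 N down at 3 m → arm 0.34 m, τ = 136 × 0.34 = 46.24 N·m counterclockwise.
Bag of cement: 40.4 × 10 = 404 N down at 3.16 m → arm 0.5 m, τ = 404 × 0.5 = 202 N·m counterclockwise.
Paint can: 6.62 × 10 = 66.2 N down at 1.06 m → arm 1.6 m, τ = 66.2 × 1.6 = 105.9 N·m clockwise.
Lamp: 7.11 × 10 = 71.1 N down at 1.66 m → arm 1 m, τ = 71.1 × 1 = 71.1 N·m clockwise.
Net moment of known loads = 71.24 N·m counterclockwise.
An unknown mass m at 1.65 m has arm 1.01 m; its moment is m·g·1.01 clockwise.
Στ = 0 ⇒ m × 10 × 1.01 = 71.24 ⇒ m = 71.24 / (10 × 1.01) = 7.05 kg.

m ≈ 7.05 kg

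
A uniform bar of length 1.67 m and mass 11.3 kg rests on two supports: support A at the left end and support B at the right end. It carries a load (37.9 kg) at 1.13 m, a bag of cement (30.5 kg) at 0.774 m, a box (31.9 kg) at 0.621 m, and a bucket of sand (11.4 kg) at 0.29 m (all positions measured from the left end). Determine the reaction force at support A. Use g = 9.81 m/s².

R_A ≈ 625 N

About support B:
Beam weight: 11.3 × 9.81 = 110.9 N down at 0.835 m → arm 0.835 m, τ = 110.9 × 0.835 = 92.6 N·m counterclockwise.
Load: 37.9 × 9.81 = 371.8 N down at 1.13 m → arm 0.54 m, τ = 371.8 × 0.54 = 200.8 N·m counterclockwise.
Bag of cement: 30.5 × 9.81 = 299.2 N down at 0.774 m → arm 0.896 m, τ = 299.2 × 0.896 = 268.1 N·m counterclockwise.
Box: 31.9 × 9.81 = 312.9 N down at 0.621 m → arm 1.049 m, τ = 312.9 × 1.049 = 328.2 N·m counterclockwise.
Bucket of sand: 11.4 × 9.81 = 111.8 N down at 0.29 m → arm 1.38 m, τ = 111.8 × 1.38 = 154.3 N·m counterclockwise.
Net load moment about support B = 1044 N·m counterclockwise.
Reaction R at support A is upward at 0 m, arm 1.67 m → moment R × 1.67 clockwise.
Balancing moments: R × 1.67 = 1044, giving R = 625 N.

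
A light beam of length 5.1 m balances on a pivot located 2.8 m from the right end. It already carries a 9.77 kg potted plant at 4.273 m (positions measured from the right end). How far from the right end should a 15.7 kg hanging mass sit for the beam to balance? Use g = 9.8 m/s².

Take moments about the pivot (at 2.8 m from the right end).
Potted plant: 9.77 × 9.8 = 95.75 N down at 4.273 m → arm 1.473 m, τ = 95.75 × 1.473 = 141 N·m counterclockwise.
Net moment of existing loads = 141 N·m counterclockwise.
The hanging mass weighs 15.7 × 9.8 = 153.9 N and must supply an equal clockwise moment, so its lever arm about the pivot is 141 / 153.9 = 0.916 m.
That puts it at 2.8 − 0.916 = 1.88 m from the right end.

x ≈ 1.88 m from the right end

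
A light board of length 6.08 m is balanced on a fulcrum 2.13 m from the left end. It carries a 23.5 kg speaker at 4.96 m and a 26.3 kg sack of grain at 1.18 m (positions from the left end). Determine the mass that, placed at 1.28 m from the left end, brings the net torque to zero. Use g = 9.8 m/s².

m ≈ 48.8 kg

Take moments about the fulcrum (at 2.13 m from the left end).
Speaker: 23.5 × 9.8 = 230.3 N down at 4.96 m → arm 2.83 m, τ = 230.3 × 2.83 = 651.7 N·m clockwise.
Sack of grain: 26.3 × 9.8 = 257.7 N down at 1.18 m → arm 0.95 m, τ = 257.7 × 0.95 = 244.8 N·m counterclockwise.
Net moment of known loads = 406.9 N·m clockwise.
An unknown mass m at 1.28 m has arm 0.85 m; its moment is m·g·0.85 counterclockwise.
Setting net torque to zero: m × 9.8 × 0.85 = 406.9 → m = 406.9 / (9.8 × 0.85) = 48.8 kg.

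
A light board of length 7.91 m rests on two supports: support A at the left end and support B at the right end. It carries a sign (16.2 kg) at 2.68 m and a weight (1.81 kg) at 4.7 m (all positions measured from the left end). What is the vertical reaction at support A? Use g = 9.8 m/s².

Taking torques about support B:
Sign: 16.2 × 9.8 = 158.8 N down at 2.68 m → arm 5.23 m, τ = 158.8 × 5.23 = 830.5 N·m counterclockwise.
Weight: 1.81 × 9.8 = 17.74 N down at 4.7 m → arm 3.21 m, τ = 17.74 × 3.21 = 56.95 N·m counterclockwise.
Net load moment about support B = 887.5 N·m counterclockwise.
Reaction R at support A is upward at 0 m, arm 7.91 m → moment R × 7.91 clockwise.
Balancing moments: R × 7.91 = 887.5, giving R = 112 N.

R_A ≈ 112 N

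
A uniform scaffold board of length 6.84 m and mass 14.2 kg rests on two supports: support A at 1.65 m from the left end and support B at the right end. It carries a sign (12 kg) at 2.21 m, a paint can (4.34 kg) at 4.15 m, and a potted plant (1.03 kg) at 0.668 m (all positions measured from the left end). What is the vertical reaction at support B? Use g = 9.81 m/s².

About support A:
Beam weight: 14.2 × 9.81 = 139.3 N down at 3.42 m → arm 1.77 m, τ = 139.3 × 1.77 = 246.6 N·m clockwise.
Sign: 12 × 9.81 = 117.7 N down at 2.21 m → arm 0.56 m, τ = 117.7 × 0.56 = 65.91 N·m clockwise.
Paint can: 4.34 × 9.81 = 42.58 N down at 4.15 m → arm 2.5 m, τ = 42.58 × 2.5 = 106.4 N·m clockwise.
Potted plant: 1.03 × 9.81 = 10.1 N down at 0.668 m → arm 0.982 m, τ = 10.1 × 0.982 = 9.918 N·m counterclockwise.
Net load moment about support A = 409 N·m clockwise.
Reaction R at support B is upward at 6.84 m, arm 5.19 m → moment R × 5.19 counterclockwise.
Στ = 0 ⇒ R × 5.19 = 409 ⇒ R = 78.8 N.

R_B ≈ 78.8 N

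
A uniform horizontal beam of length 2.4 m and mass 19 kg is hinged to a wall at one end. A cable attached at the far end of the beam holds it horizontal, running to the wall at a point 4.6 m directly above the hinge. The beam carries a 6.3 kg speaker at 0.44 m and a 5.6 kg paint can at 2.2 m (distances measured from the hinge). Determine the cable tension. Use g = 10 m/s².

Sum moments about the hinge (the unknown hinge reaction has zero arm there).
Beam weight: 19 × 10 = 190 N down at 1.2 m → arm 1.2 m, τ = 190 × 1.2 = 228 N·m clockwise.
Speaker: 6.3 × 10 = 63 N down at 0.44 m → arm 0.44 m, τ = 63 × 0.44 = 27.72 N·m clockwise.
Paint can: 5.6 × 10 = 56 N down at 2.2 m → arm 2.2 m, τ = 56 × 2.2 = 123.2 N·m clockwise.
Total clockwise load moment = 378.9 N·m.
The cable tension T acts at 2.4 m; only its component perpendicular to the beam, T sinθ, produces torque. sinθ = h/√(h²+d²) = 4.6/√(4.6²+2.4²) = 0.8866.
Balancing moments: T × 2.4 × 0.8866 = 378.9, giving T = 378.9 / 2.128 = 178 N.

T ≈ 178 N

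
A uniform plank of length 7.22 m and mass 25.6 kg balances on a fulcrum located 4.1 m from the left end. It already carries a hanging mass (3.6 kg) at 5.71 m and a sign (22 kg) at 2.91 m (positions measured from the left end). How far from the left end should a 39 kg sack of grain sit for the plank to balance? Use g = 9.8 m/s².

Taking torques about the fulcrum (at 4.1 m from the left end):
Beam weight: 25.6 × 9.8 = 250.9 N down at 3.61 m → arm 0.49 m, τ = 250.9 × 0.49 = 122.9 N·m counterclockwise.
Hanging mass: 3.6 × 9.8 = 35.28 N down at 5.71 m → arm 1.61 m, τ = 35.28 × 1.61 = 56.8 N·m clockwise.
Sign: 22 × 9.8 = 215.6 N down at 2.91 m → arm 1.19 m, τ = 215.6 × 1.19 = 256.6 N·m counterclockwise.
Net moment of existing loads = 322.7 N·m counterclockwise.
The sack of grain weighs 39 × 9.8 = 382.2 N and must supply an equal clockwise moment, so its lever arm about the fulcrum is 322.7 / 382.2 = 0.844 m.
That puts it at 4.1 + 0.844 = 4.94 m from the left end.

x ≈ 4.94 m from the left end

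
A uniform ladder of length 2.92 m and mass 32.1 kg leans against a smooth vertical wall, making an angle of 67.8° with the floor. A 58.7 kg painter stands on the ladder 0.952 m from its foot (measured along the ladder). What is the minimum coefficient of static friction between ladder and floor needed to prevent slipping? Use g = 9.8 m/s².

Choose the foot of the ladder as the axis so the floor normal and friction both act there and drop out.
Ladder weight 32.1×9.8 = 314.6 N acts at 1.46 m along the ladder; its horizontal arm is 1.46·cos67.8° = 0.5516 m → τ = 173.5 N·m clockwise.
Painter: 58.7×9.8 = 575.3 N at 0.952 m → arm 0.3597 m → τ = 206.9 N·m clockwise.
Wall normal N acts horizontally at the top; its moment arm is the height L sinθ = 2.92·sin67.8° = 2.704 m, counterclockwise.
Balancing moments: N × 2.704 = 380.4, giving N = 140.7 N.
ΣFx = 0 ⇒ f = N_wall = 140.7 N. ΣFy = 0 ⇒ N_floor = 889.9 N.
μ_min = f / N_floor = 140.7 / 889.9 = 0.158.

μ_min ≈ 0.158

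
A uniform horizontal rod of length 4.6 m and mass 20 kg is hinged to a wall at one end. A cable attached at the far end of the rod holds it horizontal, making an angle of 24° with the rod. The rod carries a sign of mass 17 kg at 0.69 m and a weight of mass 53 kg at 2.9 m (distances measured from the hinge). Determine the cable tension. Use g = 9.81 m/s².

T ≈ 1110 N

About the hinge:
Beam weight: 20 × 9.81 = 196.2 N down at 2.3 m → arm 2.3 m, τ = 196.2 × 2.3 = 451.3 N·m clockwise.
Sign: 17 × 9.81 = 166.8 N down at 0.69 m → arm 0.69 m, τ = 166.8 × 0.69 = 115.1 N·m clockwise.
Weight: 53 × 9.81 = 519.9 N down at 2.9 m → arm 2.9 m, τ = 519.9 × 2.9 = 1508 N·m clockwise.
Total clockwise load moment = 2074 N·m.
The cable tension T acts at 4.6 m; only its component perpendicular to the rod, T sinθ, produces torque. sin 24° = 0.4067.
Στ = 0 ⇒ T × 4.6 × 0.4067 = 2074 ⇒ T = 2074 / 1.871 = 1110 N.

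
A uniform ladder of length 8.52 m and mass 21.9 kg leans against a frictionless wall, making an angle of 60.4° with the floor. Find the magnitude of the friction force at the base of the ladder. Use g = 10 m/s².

Sum moments about the foot of the ladder (the floor normal and friction both act there and drop out).
Ladder weight 21.9×10 = 219 N acts at 4.26 m along the ladder; its horizontal arm is 4.26·cos60.4° = 2.104 m → τ = 460.8 N·m clockwise.
Wall normal N acts horizontally at the top; its moment arm is the height L sinθ = 8.52·sin60.4° = 7.408 m, counterclockwise.
Στ = 0 ⇒ N × 7.408 = 460.8 ⇒ N = 62.2 N.
ΣFx = 0: friction at the foot balances the wall's push, so f = N_wall = 62.2 N.

f ≈ 62.2 N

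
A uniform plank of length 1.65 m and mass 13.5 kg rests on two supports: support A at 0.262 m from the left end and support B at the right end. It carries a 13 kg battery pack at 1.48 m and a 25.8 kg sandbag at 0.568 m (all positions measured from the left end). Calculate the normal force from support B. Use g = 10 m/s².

About support A:
Beam weight: 13.5 × 10 = 135 N down at 0.825 m → arm 0.563 m, τ = 135 × 0.563 = 76 N·m clockwise.
Battery pack: 13 × 10 = 130 N down at 1.48 m → arm 1.218 m, τ = 130 × 1.218 = 158.3 N·m clockwise.
Sandbag: 25.8 × 10 = 258 N down at 0.568 m → arm 0.306 m, τ = 258 × 0.306 = 78.95 N·m clockwise.
Net load moment about support A = 313.2 N·m clockwise.
Reaction R at support B is upward at 1.65 m, arm 1.388 m → moment R × 1.388 counterclockwise.
Στ = 0 ⇒ R × 1.388 = 313.2 ⇒ R = 226 N.

R_B ≈ 226 N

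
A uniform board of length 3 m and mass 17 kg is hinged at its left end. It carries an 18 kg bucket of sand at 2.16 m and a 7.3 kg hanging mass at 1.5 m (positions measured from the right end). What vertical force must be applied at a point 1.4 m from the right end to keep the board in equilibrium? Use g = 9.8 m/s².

F ≈ 316 N

About the left end:
Beam weight: 17 × 9.8 = 166.6 N down at 1.5 m → arm 1.5 m, τ = 166.6 × 1.5 = 249.9 N·m clockwise.
Bucket of sand: 18 × 9.8 = 176.4 N down at 2.16 m → arm 0.84 m, τ = 176.4 × 0.84 = 148.2 N·m clockwise.
Hanging mass: 7.3 × 9.8 = 71.54 N down at 1.5 m → arm 1.5 m, τ = 71.54 × 1.5 = 107.3 N·m clockwise.
Net moment of the loads = 505.4 N·m clockwise.
The upward force F acts at a point 1.4 m from the right end, arm 1.6 m, giving F × 1.6 counterclockwise.
Balancing moments: F × 1.6 = 505.4, giving F = 505.4 / 1.6 = 316 N.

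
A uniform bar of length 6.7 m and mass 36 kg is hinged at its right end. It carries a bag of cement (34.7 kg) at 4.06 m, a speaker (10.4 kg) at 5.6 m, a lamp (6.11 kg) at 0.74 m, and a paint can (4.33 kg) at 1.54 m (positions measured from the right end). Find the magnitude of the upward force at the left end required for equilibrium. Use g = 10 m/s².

F ≈ 494 N

Choose the right end as the axis so the unknown pivot reaction has zero arm there.
Beam weight: 36 × 10 = 360 N down at 3.35 m → arm 3.35 m, τ = 360 × 3.35 = 1206 N·m counterclockwise.
Bag of cement: 34.7 × 10 = 347 N down at 4.06 m → arm 4.06 m, τ = 347 × 4.06 = 1409 N·m counterclockwise.
Speaker: 10.4 × 10 = 104 N down at 5.6 m → arm 5.6 m, τ = 104 × 5.6 = 582.4 N·m counterclockwise.
Lamp: 6.11 × 10 = 61.1 N down at 0.74 m → arm 0.74 m, τ = 61.1 × 0.74 = 45.21 N·m counterclockwise.
Paint can: 4.33 × 10 = 43.3 N down at 1.54 m → arm 1.54 m, τ = 43.3 × 1.54 = 66.68 N·m counterclockwise.
Net moment of the loads = 3309 N·m counterclockwise.
The upward force F acts at the left end, arm 6.7 m, giving F × 6.7 clockwise.
Balancing moments: F × 6.7 = 3309, giving F = 3309 / 6.7 = 494 N.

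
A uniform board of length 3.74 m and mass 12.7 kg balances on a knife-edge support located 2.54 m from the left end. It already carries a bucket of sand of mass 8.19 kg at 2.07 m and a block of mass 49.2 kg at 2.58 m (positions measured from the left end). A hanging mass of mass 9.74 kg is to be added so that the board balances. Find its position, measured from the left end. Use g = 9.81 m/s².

x ≈ 3.61 m from the left end

Taking torques about the knife-edge support (at 2.54 m from the left end):
Beam weight: 12.7 × 9.81 = 124.6 N down at 1.87 m → arm 0.67 m, τ = 124.6 × 0.67 = 83.48 N·m counterclockwise.
Bucket of sand: 8.19 × 9.81 = 80.34 N down at 2.07 m → arm 0.47 m, τ = 80.34 × 0.47 = 37.76 N·m counterclockwise.
Block: 49.2 × 9.81 = 482.7 N down at 2.58 m → arm 0.04 m, τ = 482.7 × 0.04 = 19.31 N·m clockwise.
Net moment of existing loads = 101.9 N·m counterclockwise.
The hanging mass weighs 9.74 × 9.81 = 95.55 N and must supply an equal clockwise moment, so its lever arm about the knife-edge support is 101.9 / 95.55 = 1.07 m.
That puts it at 2.54 + 1.07 = 3.61 m from the left end.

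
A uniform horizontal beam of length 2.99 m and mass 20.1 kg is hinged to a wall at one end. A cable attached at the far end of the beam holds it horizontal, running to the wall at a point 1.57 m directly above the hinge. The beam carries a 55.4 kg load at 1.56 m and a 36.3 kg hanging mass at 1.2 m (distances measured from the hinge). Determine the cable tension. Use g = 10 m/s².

T ≈ 1150 N

Sum moments about the hinge (the unknown hinge reaction has zero arm there).
Beam weight: 20.1 × 10 = 201 N down at 1.495 m → arm 1.495 m, τ = 201 × 1.495 = 300.5 N·m clockwise.
Load: 55.4 × 10 = 554 N down at 1.56 m → arm 1.56 m, τ = 554 × 1.56 = 864.2 N·m clockwise.
Hanging mass: 36.3 × 10 = 363 N down at 1.2 m → arm 1.2 m, τ = 363 × 1.2 = 435.6 N·m clockwise.
Total clockwise load moment = 1600 N·m.
The cable tension T acts at 2.99 m; only its component perpendicular to the beam, T sinθ, produces torque. sinθ = h/√(h²+d²) = 1.57/√(1.57²+2.99²) = 0.4649.
For rotational equilibrium, T × 2.99 × 0.4649 = 1600, so T = 1600 / 1.39 = 1150 N.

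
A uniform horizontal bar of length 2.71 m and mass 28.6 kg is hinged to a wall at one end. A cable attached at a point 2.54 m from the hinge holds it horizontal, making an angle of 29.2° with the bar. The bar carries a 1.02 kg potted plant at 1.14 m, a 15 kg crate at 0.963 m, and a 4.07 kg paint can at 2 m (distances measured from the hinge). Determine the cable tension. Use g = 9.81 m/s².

About the hinge:
Beam weight: 28.6 × 9.81 = 280.6 N down at 1.355 m → arm 1.355 m, τ = 280.6 × 1.355 = 380.2 N·m clockwise.
Potted plant: 1.02 × 9.81 = 10.01 N down at 1.14 m → arm 1.14 m, τ = 10.01 × 1.14 = 11.41 N·m clockwise.
Crate: 15 × 9.81 = 147.2 N down at 0.963 m → arm 0.963 m, τ = 147.2 × 0.963 = 141.8 N·m clockwise.
Paint can: 4.07 × 9.81 = 39.93 N down at 2 m → arm 2 m, τ = 39.93 × 2 = 79.86 N·m clockwise.
Total clockwise load moment = 613.3 N·m.
The cable tension T acts at 2.54 m; only its component perpendicular to the bar, T sinθ, produces torque. sin 29.2° = 0.4879.
For rotational equilibrium, T × 2.54 × 0.4879 = 613.3, so T = 613.3 / 1.239 = 495 N.

T ≈ 495 N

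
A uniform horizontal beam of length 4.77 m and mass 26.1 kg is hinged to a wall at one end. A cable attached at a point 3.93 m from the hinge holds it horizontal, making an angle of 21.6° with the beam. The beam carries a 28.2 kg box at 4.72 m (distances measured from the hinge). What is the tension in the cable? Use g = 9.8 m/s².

Choose the hinge as the axis so the unknown hinge reaction has zero arm there.
Beam weight: 26.1 × 9.8 = 255.8 N down at 2.385 m → arm 2.385 m, τ = 255.8 × 2.385 = 610.1 N·m clockwise.
Box: 28.2 × 9.8 = 276.4 N down at 4.72 m → arm 4.72 m, τ = 276.4 × 4.72 = 1305 N·m clockwise.
Total clockwise load moment = 1915 N·m.
The cable tension T acts at 3.93 m; only its component perpendicular to the beam, T sinθ, produces torque. sin 21.6° = 0.3681.
Setting net torque to zero: T × 3.93 × 0.3681 = 1915 → T = 1915 / 1.447 = 1320 N.

T ≈ 1320 N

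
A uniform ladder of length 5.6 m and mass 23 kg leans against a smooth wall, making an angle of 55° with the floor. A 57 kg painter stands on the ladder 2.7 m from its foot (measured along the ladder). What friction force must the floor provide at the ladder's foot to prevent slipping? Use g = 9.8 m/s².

f ≈ 267 N

Taking torques about the foot of the ladder:
Ladder weight 23×9.8 = 225.4 N acts at 2.8 m along the ladder; its horizontal arm is 2.8·cos55° = 1.606 m → τ = 362 N·m clockwise.
Painter: 57×9.8 = 558.6 N at 2.7 m → arm 1.549 m → τ = 865.3 N·m clockwise.
Wall normal N acts horizontally at the top; its moment arm is the height L sinθ = 5.6·sin55° = 4.587 m, counterclockwise.
Στ = 0 ⇒ N × 4.587 = 1227 ⇒ N = 267 N.
ΣFx = 0: friction at the foot balances the wall's push, so f = N_wall = 267 N.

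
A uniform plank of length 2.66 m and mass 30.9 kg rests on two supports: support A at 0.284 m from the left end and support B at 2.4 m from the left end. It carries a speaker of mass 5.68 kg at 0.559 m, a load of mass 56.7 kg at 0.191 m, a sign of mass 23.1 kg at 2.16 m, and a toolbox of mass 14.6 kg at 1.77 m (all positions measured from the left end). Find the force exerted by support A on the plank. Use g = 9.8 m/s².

Sum moments about support B (its reaction then has zero moment arm).
Beam weight: 30.9 × 9.8 = 302.8 N down at 1.33 m → arm 1.07 m, τ = 302.8 × 1.07 = 324 N·m counterclockwise.
Speaker: 5.68 × 9.8 = 55.66 N down at 0.559 m → arm 1.841 m, τ = 55.66 × 1.841 = 102.5 N·m counterclockwise.
Load: 56.7 × 9.8 = 555.7 N down at 0.191 m → arm 2.209 m, τ = 555.7 × 2.209 = 1228 N·m counterclockwise.
Sign: 23.1 × 9.8 = 226.4 N down at 2.16 m → arm 0.24 m, τ = 226.4 × 0.24 = 54.34 N·m counterclockwise.
Toolbox: 14.6 × 9.8 = 143.1 N down at 1.77 m → arm 0.63 m, τ = 143.1 × 0.63 = 90.15 N·m counterclockwise.
Net load moment about support B = 1799 N·m counterclockwise.
Reaction R at support A is upward at 0.284 m, arm 2.116 m → moment R × 2.116 clockwise.
Balancing moments: R × 2.116 = 1799, giving R = 850 N.

R_A ≈ 850 N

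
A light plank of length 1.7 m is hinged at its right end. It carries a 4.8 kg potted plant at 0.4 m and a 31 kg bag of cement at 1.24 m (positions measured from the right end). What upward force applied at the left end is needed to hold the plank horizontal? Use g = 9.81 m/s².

F ≈ 233 N

Taking torques about the right end:
Potted plant: 4.8 × 9.81 = 47.09 N down at 0.4 m → arm 0.4 m, τ = 47.09 × 0.4 = 18.84 N·m counterclockwise.
Bag of cement: 31 × 9.81 = 304.1 N down at 1.24 m → arm 1.24 m, τ = 304.1 × 1.24 = 377.1 N·m counterclockwise.
Net moment of the loads = 395.9 N·m counterclockwise.
The upward force F acts at the left end, arm 1.7 m, giving F × 1.7 clockwise.
Balancing moments: F × 1.7 = 395.9, giving F = 395.9 / 1.7 = 233 N.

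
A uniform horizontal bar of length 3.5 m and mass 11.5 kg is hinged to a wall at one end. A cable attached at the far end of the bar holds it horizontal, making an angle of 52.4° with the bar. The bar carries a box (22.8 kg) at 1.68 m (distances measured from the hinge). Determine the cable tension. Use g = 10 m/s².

Taking torques about the hinge:
Beam weight: 11.5 × 10 = 115 N down at 1.75 m → arm 1.75 m, τ = 115 × 1.75 = 201.2 N·m clockwise.
Box: 22.8 × 10 = 228 N down at 1.68 m → arm 1.68 m, τ = 228 × 1.68 = 383 N·m clockwise.
Total clockwise load moment = 584.2 N·m.
The cable tension T acts at 3.5 m; only its component perpendicular to the bar, T sinθ, produces torque. sin 52.4° = 0.7923.
Στ = 0 ⇒ T × 3.5 × 0.7923 = 584.2 ⇒ T = 584.2 / 2.773 = 211 N.

T ≈ 211 N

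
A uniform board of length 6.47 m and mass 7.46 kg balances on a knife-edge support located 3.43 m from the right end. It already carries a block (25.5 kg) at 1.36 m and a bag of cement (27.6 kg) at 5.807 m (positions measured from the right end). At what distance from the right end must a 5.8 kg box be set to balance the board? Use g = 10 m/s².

x ≈ 1.47 m from the right end

Take moments about the knife-edge support (at 3.43 m from the right end).
Beam weight: 7.46 × 10 = 74.6 N down at 3.235 m → arm 0.195 m, τ = 74.6 × 0.195 = 14.55 N·m clockwise.
Block: 25.5 × 10 = 255 N down at 1.36 m → arm 2.07 m, τ = 255 × 2.07 = 527.8 N·m clockwise.
Bag of cement: 27.6 × 10 = 276 N down at 5.807 m → arm 2.377 m, τ = 276 × 2.377 = 656.1 N·m counterclockwise.
Net moment of existing loads = 113.8 N·m counterclockwise.
The box weighs 5.8 × 10 = 58 N and must supply an equal clockwise moment, so its lever arm about the knife-edge support is 113.8 / 58 = 1.96 m.
That puts it at 3.43 − 1.96 = 1.47 m from the right end.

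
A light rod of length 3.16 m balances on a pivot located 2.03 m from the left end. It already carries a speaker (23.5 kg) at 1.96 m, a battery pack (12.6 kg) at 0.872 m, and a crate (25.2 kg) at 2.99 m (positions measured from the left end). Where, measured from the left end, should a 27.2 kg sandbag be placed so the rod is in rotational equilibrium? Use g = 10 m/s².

Take moments about the pivot (at 2.03 m from the left end).
Speaker: 23.5 × 10 = 235 N down at 1.96 m → arm 0.07 m, τ = 235 × 0.07 = 16.45 N·m counterclockwise.
Battery pack: 12.6 × 10 = 126 N down at 0.872 m → arm 1.158 m, τ = 126 × 1.158 = 145.9 N·m counterclockwise.
Crate: 25.2 × 10 = 252 N down at 2.99 m → arm 0.96 m, τ = 252 × 0.96 = 241.9 N·m clockwise.
Net moment of existing loads = 79.55 N·m clockwise.
The sandbag weighs 27.2 × 10 = 272 N and must supply an equal counterclockwise moment, so its lever arm about the pivot is 79.55 / 272 = 0.292 m.
That puts it at 2.03 − 0.292 = 1.74 m from the left end.

x ≈ 1.74 m from the left end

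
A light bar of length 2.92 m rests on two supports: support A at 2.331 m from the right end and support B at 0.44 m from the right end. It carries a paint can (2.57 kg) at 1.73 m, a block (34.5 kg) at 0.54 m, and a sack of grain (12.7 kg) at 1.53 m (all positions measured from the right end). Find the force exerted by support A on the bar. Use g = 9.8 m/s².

R_A ≈ 107 N

Taking torques about support B:
Paint can: 2.57 × 9.8 = 25.19 N down at 1.73 m → arm 1.29 m, τ = 25.19 × 1.29 = 32.5 N·m counterclockwise.
Block: 34.5 × 9.8 = 338.1 N down at 0.54 m → arm 0.1 m, τ = 338.1 × 0.1 = 33.81 N·m counterclockwise.
Sack of grain: 12.7 × 9.8 = 124.5 N down at 1.53 m → arm 1.09 m, τ = 124.5 × 1.09 = 135.7 N·m counterclockwise.
Net load moment about support B = 202 N·m counterclockwise.
Reaction R at support A is upward at 2.331 m, arm 1.891 m → moment R × 1.891 clockwise.
Στ = 0 ⇒ R × 1.891 = 202 ⇒ R = 107 N.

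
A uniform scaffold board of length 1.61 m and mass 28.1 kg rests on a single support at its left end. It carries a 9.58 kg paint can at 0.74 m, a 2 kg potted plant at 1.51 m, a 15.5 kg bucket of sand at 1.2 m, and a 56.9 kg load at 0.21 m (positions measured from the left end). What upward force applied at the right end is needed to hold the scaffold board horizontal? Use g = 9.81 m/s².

Take moments about the left end.
Beam weight: 28.1 × 9.81 = 275.7 N down at 0.805 m → arm 0.805 m, τ = 275.7 × 0.805 = 221.9 N·m clockwise.
Paint can: 9.58 × 9.81 = 93.98 N down at 0.74 m → arm 0.74 m, τ = 93.98 × 0.74 = 69.55 N·m clockwise.
Potted plant: 2 × 9.81 = 19.62 N down at 1.51 m → arm 1.51 m, τ = 19.62 × 1.51 = 29.63 N·m clockwise.
Bucket of sand: 15.5 × 9.81 = 152.1 N down at 1.2 m → arm 1.2 m, τ = 152.1 × 1.2 = 182.5 N·m clockwise.
Load: 56.9 × 9.81 = 558.2 N down at 0.21 m → arm 0.21 m, τ = 558.2 × 0.21 = 117.2 N·m clockwise.
Net moment of the loads = 620.8 N·m clockwise.
The upward force F acts at the right end, arm 1.61 m, giving F × 1.61 counterclockwise.
Στ = 0 ⇒ F × 1.61 = 620.8 ⇒ F = 620.8 / 1.61 = 386 N.

F ≈ 386 N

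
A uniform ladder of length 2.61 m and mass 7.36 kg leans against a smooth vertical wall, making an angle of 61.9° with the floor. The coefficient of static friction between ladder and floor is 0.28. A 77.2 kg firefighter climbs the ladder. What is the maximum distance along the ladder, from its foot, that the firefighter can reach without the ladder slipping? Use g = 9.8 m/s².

About the foot of the ladder:
Ladder weight 7.36×9.8 = 72.13 N acts at 1.305 m along the ladder; its horizontal arm is 1.305·cos61.9° = 0.6147 m → τ = 44.34 N·m clockwise.
Firefighter weight 77.2×9.8 = 756.6 N at distance d → arm d·cos61.9° → τ = 756.6·d·0.471 clockwise.
Wall normal N at the top has arm L sinθ = 2.302 m counterclockwise, so Στ = 0 gives N·2.302 = 44.34 + 356.4·d.
ΣFy = 0 ⇒ N_floor = 828.7 N, so the maximum friction is μ_s·N_floor = 0.28×828.7 = 232 N. ΣFx = 0 ⇒ N_wall = f, so at the slipping point N = 232 N.
Substituting: 232×2.302 = 44.34 + 356.4·d ⇒ d = (534.1 − 44.34) / 356.4 = 1.37 m.

d ≈ 1.37 m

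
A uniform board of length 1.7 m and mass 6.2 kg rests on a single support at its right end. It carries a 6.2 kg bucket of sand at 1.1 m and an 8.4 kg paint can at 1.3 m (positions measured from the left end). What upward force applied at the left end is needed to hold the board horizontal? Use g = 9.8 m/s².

Choose the right end as the axis so the unknown pivot reaction has zero arm there.
Beam weight: 6.2 × 9.8 = 60.76 N down at 0.85 m → arm 0.85 m, τ = 60.76 × 0.85 = 51.65 N·m counterclockwise.
Bucket of sand: 6.2 × 9.8 = 60.76 N down at 1.1 m → arm 0.6 m, τ = 60.76 × 0.6 = 36.46 N·m counterclockwise.
Paint can: 8.4 × 9.8 = 82.32 N down at 1.3 m → arm 0.4 m, τ = 82.32 × 0.4 = 32.93 N·m counterclockwise.
Net moment of the loads = 121 N·m counterclockwise.
The upward force F acts at the left end, arm 1.7 m, giving F × 1.7 clockwise.
Balancing moments: F × 1.7 = 121, giving F = 121 / 1.7 = 71.2 N.

F ≈ 71.2 N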